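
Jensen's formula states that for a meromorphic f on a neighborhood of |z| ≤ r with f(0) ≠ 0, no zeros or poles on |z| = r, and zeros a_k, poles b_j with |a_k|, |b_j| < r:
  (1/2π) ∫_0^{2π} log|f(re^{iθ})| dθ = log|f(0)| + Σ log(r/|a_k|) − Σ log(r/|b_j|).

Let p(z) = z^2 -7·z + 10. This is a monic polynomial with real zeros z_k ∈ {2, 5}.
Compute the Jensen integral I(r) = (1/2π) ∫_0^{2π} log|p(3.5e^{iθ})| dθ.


Zeros: 2, 5; r = 3.5.
Inside |z| < r: 2. Outside (|z| ≥ r): 5.
p(0) = 10, so log|p(0)| = log(10) = 2.3026.
Apply Jensen: I(r) = log|p(0)| + Σ_k log(r/|z_k|), summed over zeros inside |z| < r.
  log(r/|z_k|) for z_k = 2: log(3.5/2) = 0.5596
  Outside zeros (5) contribute nothing to the Jensen sum.
Sum over inside zeros: 0.5596.
I(r) = log|p(0)| + (inside sum) = 2.3026 + 0.5596 = 2.8622.
Note: since some zeros are outside |z| ≤ r, the simplified n·log(r) form does NOT apply — only the inside zeros contribute.

I(r) ≈ 2.8622.


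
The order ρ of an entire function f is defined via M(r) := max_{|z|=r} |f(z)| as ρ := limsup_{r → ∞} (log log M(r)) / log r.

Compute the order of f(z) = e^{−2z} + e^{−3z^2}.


Each summand is entire of order 1 and 2 respectively (as in the single-exponential case). The order of a sum is at most the max of the orders, so ρ ≤ 2. For the lower bound: on |z|=r choose arg z so that -3z^2 is real positive; then |e^{-3z^2}| = e^{3r^2} while |e^{-2z}| ≤ e^{2r^1} = o(e^{3r^2}). So |f| ≥ e^{3r^2}(1 − o(1)) and ρ ≥ 2. Hence ρ = max(1, 2) = 2.
Therefore ρ = 2.

Order ρ = 2.


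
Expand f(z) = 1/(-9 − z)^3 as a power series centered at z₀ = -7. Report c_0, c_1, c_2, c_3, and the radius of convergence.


Let w = z − z₀, so z = z₀ + w.
Then -9 − z = -9 − (z₀ + w) = (-9 − z₀) − w = -2 − w.
f(z) = 1/(-2 − w)^3 = (1/(-2)^3) · (1 − w/(-2))^{−3}.
By the binomial series (1−u)^{−3} = Σ_{n≥0} C(n+2, 2) u^n for |u|<1, with u = w/(-2):
  c_n = C(n+2, 2) / (-2)^(n+3).
  c_0 = 1/(-2)^3 = -1/8.
  c_1 = 3/(-2)^4 = 3/16.
  c_2 = 6/(-2)^5 = -3/16.
  c_3 = 10/(-2)^6 = 5/32.
The series is valid for |w/d| < 1, i.e. |z − z₀| < |d|.
Radius of convergence: R = |-9 − z₀| = |-2| = 2 (distance from z₀ to the singularity z = -9).

c_0 = -1/8, c_1 = 3/16, c_2 = -3/16, c_3 = 5/32; R = 2.


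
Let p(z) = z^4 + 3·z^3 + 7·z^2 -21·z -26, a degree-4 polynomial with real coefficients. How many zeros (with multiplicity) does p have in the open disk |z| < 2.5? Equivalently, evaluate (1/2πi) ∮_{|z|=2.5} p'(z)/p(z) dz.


The zeros of p are: (-2 + 3i), (-2 - 3i), -1, 2.
Their magnitudes are: 3.606, 3.606, 1, 2.
Zeros with |z| < R = 2.5: -1, 2.
Count = 2.
By the argument principle, (1/2πi) ∮_{|z|=R} p'(z)/p(z) dz equals exactly this count.

Number of zeros inside |z| < 2.5: 2.


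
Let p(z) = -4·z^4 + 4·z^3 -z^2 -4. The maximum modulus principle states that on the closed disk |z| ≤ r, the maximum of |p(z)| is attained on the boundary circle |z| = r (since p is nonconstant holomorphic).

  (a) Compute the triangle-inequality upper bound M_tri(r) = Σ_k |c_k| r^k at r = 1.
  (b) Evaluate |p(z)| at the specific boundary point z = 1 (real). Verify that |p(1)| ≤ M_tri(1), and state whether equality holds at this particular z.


Coefficients: c_0 = -4, c_1 = 0, c_2 = -1, c_3 = 4, c_4 = -4. Radius r = 1.
Part (a). Triangle bound: M_tri(r) = Σ_k |c_k| r^k
  = |-4|·1^0 + |0|·1^1 + |-1|·1^2 + |4|·1^3 + |-4|·1^4
  = 4 + 0 + 1 + 4 + 4 = 13.
This bounds M(r) := max_{|z|=r} |p(z)| from above; equality holds iff all terms c_k z^k can be made to align in phase at a single z on |z|=r.
Part (b). At z = 1 (real, on the circle |z| = r):
  p(1) = (-4)·1^0 + (0)·1^1 + (-1)·1^2 + (4)·1^3 + (-4)·1^4 = -5.
  |p(1)| = 5.
Check: |p(1)| = 5 ≤ 13 = M_tri(1). ✓ Equality does not hold at z = 1 (the coefficients have mixed signs, so the terms do not all align in phase there).

M_tri(1) = 13; |p(1)| = 5; equality at z=1: no.


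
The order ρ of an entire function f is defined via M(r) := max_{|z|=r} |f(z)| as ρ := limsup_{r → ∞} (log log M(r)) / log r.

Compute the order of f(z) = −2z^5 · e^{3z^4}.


M(r) = max_{|z|=r} |-2|·|z|^5·|e^{3z^4}| = 2·r^5 · e^{3r^4} (the factors attain their maxima compatibly on |z|=r). Then log M(r) = log 2 + 5·log r + 3r^4, dominated by the last term, so log log M(r) ~ 4·log r. The polynomial factor -2z^5 contributes only a log r term and does not affect the order. ρ = 4.
Therefore ρ = 4.

Order ρ = 4.


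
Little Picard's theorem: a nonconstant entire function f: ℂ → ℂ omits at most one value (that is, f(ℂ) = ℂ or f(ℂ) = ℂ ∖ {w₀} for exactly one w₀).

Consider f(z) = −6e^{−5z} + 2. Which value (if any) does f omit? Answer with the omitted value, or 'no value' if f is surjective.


Little Picard bounds the complement of f(ℂ) to at most one point.
e^{−5z} is never zero on ℂ, so -6·e^{−5z} takes every value in ℂ ∖ {0}. Adding 2 shifts the range to ℂ ∖ {2}. Thus f omits exactly the value 2.

Omitted value: 2.


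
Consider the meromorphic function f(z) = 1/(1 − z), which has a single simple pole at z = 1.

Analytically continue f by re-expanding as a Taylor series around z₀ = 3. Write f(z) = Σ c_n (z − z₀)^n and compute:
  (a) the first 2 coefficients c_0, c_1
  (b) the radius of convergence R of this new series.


Let w = z − z₀, so z = z₀ + w.
Then 1 − z = 1 − (z₀ + w) = (1 − z₀) − w = -2 − w.
f(z) = 1/(-2 − w) = (1/(-2)) · 1/(1 − w/(-2)) = Σ_{n≥0} w^n / (-2)^(n+1).
So c_n = 1/(-2)^(n+1):
  c_0 = 1/(-2)^1 = -1/2.
  c_1 = 1/(-2)^2 = 1/4.
The series is valid for |w/d| < 1, i.e. |z − z₀| < |d|.
Radius of convergence: R = |1 − z₀| = |-2| = 2 (distance from z₀ to the singularity z = 1).

c_0 = -1/2, c_1 = 1/4; R = 2.


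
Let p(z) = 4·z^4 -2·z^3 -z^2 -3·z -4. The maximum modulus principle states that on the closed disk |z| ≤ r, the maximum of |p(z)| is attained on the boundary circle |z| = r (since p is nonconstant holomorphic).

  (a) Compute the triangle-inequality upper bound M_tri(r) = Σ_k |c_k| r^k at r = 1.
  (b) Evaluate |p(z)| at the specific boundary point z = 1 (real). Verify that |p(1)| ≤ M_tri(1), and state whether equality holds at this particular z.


Coefficients: c_0 = -4, c_1 = -3, c_2 = -1, c_3 = -2, c_4 = 4. Radius r = 1.
Part (a). Triangle bound: M_tri(r) = Σ_k |c_k| r^k
  = |-4|·1^0 + |-3|·1^1 + |-1|·1^2 + |-2|·1^3 + |4|·1^4
  = 4 + 3 + 1 + 2 + 4 = 14.
This bounds M(r) := max_{|z|=r} |p(z)| from above; equality holds iff all terms c_k z^k can be made to align in phase at a single z on |z|=r.
Part (b). At z = 1 (real, on the circle |z| = r):
  p(1) = (-4)·1^0 + (-3)·1^1 + (-1)·1^2 + (-2)·1^3 + (4)·1^4 = -6.
  |p(1)| = 6.
Check: |p(1)| = 6 ≤ 14 = M_tri(1). ✓ Equality does not hold at z = 1 (the coefficients have mixed signs, so the terms do not all align in phase there).

M_tri(1) = 14; |p(1)| = 6; equality at z=1: no.


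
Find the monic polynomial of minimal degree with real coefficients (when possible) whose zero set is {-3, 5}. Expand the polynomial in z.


The polynomial is p(z) = ∏_{α ∈ S} (z − α), where S = {-3, 5}.
Expanding the product yields: p(z) = z^2 -2·z -15.
The resulting polynomial has degree 2 and real coefficients as required.

p(z) = z^2 -2·z -15.


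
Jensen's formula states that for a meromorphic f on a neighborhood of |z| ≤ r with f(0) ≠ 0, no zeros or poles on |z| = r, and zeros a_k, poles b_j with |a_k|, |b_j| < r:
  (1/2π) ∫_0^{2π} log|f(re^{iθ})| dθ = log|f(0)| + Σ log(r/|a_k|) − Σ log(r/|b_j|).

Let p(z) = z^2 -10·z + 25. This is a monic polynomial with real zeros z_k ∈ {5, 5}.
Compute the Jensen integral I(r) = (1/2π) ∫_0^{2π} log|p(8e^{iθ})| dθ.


Zeros: 5, 5; r = 8.
Inside |z| < r: 5, 5. Outside (|z| ≥ r): ∅.
p(0) = 25, so log|p(0)| = log(25) = 3.2189.
Apply Jensen: I(r) = log|p(0)| + Σ_k log(r/|z_k|), summed over zeros inside |z| < r.
  log(r/|z_k|) for z_k = 5: log(8/5) = 0.4700
  log(r/|z_k|) for z_k = 5: log(8/5) = 0.4700
Sum over inside zeros: 0.9400.
I(r) = log|p(0)| + (inside sum) = 3.2189 + 0.9400 = 4.1589.
Closed form (all zeros inside, monic): I(r) = n·log(r) = 2·log(8) = 4.1589. ✓

I(r) ≈ 4.1589.


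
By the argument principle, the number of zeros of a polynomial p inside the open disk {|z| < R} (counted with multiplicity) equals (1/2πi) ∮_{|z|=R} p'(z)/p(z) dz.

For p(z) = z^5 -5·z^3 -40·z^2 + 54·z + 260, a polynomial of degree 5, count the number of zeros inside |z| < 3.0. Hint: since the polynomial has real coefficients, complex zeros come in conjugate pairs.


The zeros of p are: -2, (3 + 1i), (3 - 1i), (-2 + 3i), (-2 - 3i).
Their magnitudes are: 2, 3.162, 3.162, 3.606, 3.606.
Zeros with |z| < R = 3.0: -2.
Count = 1.
By the argument principle, (1/2πi) ∮_{|z|=R} p'(z)/p(z) dz equals exactly this count.

Number of zeros inside |z| < 3.0: 1.


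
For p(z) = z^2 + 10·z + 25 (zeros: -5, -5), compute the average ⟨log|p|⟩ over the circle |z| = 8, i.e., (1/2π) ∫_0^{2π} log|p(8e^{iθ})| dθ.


Zeros: -5, -5; r = 8.
Inside |z| < r: -5, -5. Outside (|z| ≥ r): ∅.
p(0) = 25, so log|p(0)| = log(25) = 3.2189.
Apply Jensen: I(r) = log|p(0)| + Σ_k log(r/|z_k|), summed over zeros inside |z| < r.
  log(r/|z_k|) for z_k = -5: log(8/5) = 0.4700
  log(r/|z_k|) for z_k = -5: log(8/5) = 0.4700
Sum over inside zeros: 0.9400.
I(r) = log|p(0)| + (inside sum) = 3.2189 + 0.9400 = 4.1589.
Closed form (all zeros inside, monic): I(r) = n·log(r) = 2·log(8) = 4.1589. ✓

I(r) ≈ 4.1589.


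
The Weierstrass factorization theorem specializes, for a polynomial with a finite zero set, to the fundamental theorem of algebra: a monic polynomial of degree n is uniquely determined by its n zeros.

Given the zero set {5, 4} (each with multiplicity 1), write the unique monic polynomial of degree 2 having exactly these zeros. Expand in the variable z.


The polynomial is p(z) = ∏_{α ∈ S} (z − α), where S = {5, 4}.
Expanding the product yields: p(z) = z^2 -9·z + 20.
The resulting polynomial has degree 2 and real coefficients as required.

p(z) = z^2 -9·z + 20.


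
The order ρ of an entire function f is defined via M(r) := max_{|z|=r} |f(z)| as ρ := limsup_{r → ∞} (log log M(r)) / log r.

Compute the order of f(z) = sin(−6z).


sin(w) is a linear combination of e^{iw} and e^{−iw} (or e^w, e^{−w} in the hyperbolic case), so |sin(w)| ≤ e^{|w|}. With w = −6z, |w| ≤ 6|z| + 0 = 6r + 0 on |z| = r, giving M(r) ≤ e^{6r + 0}, so ρ ≤ 1. On a suitable ray (z = it for sin/cos; z = t for sinh/cosh, t real → ∞), |sin(−6z)| grows like e^{6|t|}/2, so ρ ≥ 1. Hence ρ = 1.
Therefore ρ = 1.

Order ρ = 1.


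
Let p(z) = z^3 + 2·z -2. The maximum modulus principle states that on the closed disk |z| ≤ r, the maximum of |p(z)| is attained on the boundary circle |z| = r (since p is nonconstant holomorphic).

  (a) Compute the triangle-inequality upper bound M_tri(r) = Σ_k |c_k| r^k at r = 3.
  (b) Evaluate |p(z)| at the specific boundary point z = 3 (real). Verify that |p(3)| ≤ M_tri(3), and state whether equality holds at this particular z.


Coefficients: c_0 = -2, c_1 = 2, c_2 = 0, c_3 = 1. Radius r = 3.
Part (a). Triangle bound: M_tri(r) = Σ_k |c_k| r^k
  = |-2|·3^0 + |2|·3^1 + |0|·3^2 + |1|·3^3
  = 2 + 6 + 0 + 27 = 35.
This bounds M(r) := max_{|z|=r} |p(z)| from above; equality holds iff all terms c_k z^k can be made to align in phase at a single z on |z|=r.
Part (b). At z = 3 (real, on the circle |z| = r):
  p(3) = (-2)·3^0 + (2)·3^1 + (0)·3^2 + (1)·3^3 = 31.
  |p(3)| = 31.
Check: |p(3)| = 31 ≤ 35 = M_tri(3). ✓ Equality does not hold at z = 3 (the coefficients have mixed signs, so the terms do not all align in phase there).

M_tri(3) = 35; |p(3)| = 31; equality at z=3: no.


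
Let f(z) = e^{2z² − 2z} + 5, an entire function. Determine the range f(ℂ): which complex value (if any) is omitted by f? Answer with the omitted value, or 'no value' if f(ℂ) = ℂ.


Little Picard bounds the complement of f(ℂ) to at most one point.
The exponent g(z) = 2z² − 2z is a nonconstant polynomial, hence surjective onto ℂ. So e^{g(z)} takes every value in {e^w : w ∈ ℂ} = ℂ ∖ {0}. Adding 5 shifts the range to ℂ ∖ {5}. f omits exactly 5.

Omitted value: 5.


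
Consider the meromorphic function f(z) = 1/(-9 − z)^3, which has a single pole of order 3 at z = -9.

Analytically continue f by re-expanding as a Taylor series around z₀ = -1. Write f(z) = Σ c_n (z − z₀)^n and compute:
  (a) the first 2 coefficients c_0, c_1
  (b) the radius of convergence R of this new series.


Let w = z − z₀, so z = z₀ + w.
Then -9 − z = -9 − (z₀ + w) = (-9 − z₀) − w = -8 − w.
f(z) = 1/(-8 − w)^3 = (1/(-8)^3) · (1 − w/(-8))^{−3}.
By the binomial series (1−u)^{−3} = Σ_{n≥0} C(n+2, 2) u^n for |u|<1, with u = w/(-8):
  c_n = C(n+2, 2) / (-8)^(n+3).
  c_0 = 1/(-8)^3 = -1/512.
  c_1 = 3/(-8)^4 = 3/4096.
The series is valid for |w/d| < 1, i.e. |z − z₀| < |d|.
Radius of convergence: R = |-9 − z₀| = |-8| = 8 (distance from z₀ to the singularity z = -9).

c_0 = -1/512, c_1 = 3/4096; R = 8.


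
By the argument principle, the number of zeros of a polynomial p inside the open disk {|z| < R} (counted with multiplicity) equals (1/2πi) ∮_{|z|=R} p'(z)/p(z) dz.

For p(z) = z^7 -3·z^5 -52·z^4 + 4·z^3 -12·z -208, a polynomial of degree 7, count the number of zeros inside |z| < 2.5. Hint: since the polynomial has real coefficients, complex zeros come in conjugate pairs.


The zeros of p are: (1 + 1i), (1 - 1i), (-2 + 3i), (-2 - 3i), 4, (-1 + 1i), (-1 - 1i).
Their magnitudes are: 1.414, 1.414, 3.606, 3.606, 4, 1.414, 1.414.
Zeros with |z| < R = 2.5: (1 + 1i), (1 - 1i), (-1 + 1i), (-1 - 1i).
Count = 4.
By the argument principle, (1/2πi) ∮_{|z|=R} p'(z)/p(z) dz equals exactly this count.

Number of zeros inside |z| < 2.5: 4.


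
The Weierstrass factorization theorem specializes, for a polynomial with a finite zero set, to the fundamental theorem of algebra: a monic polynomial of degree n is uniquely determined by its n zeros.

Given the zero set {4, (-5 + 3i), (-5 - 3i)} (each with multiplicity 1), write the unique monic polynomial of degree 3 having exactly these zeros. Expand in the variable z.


The polynomial is p(z) = ∏_{α ∈ S} (z − α), where S = {4, (-5 + 3i), (-5 - 3i)}.
Expanding the product yields: p(z) = z^3 + 6·z^2 -6·z -136.
Note conjugate pairs combine to real quadratics: (z − (-5+3i))(z − (-5−3i)) = z² + 10z + 34.
The resulting polynomial has degree 3 and real coefficients as required.

p(z) = z^3 + 6·z^2 -6·z -136.


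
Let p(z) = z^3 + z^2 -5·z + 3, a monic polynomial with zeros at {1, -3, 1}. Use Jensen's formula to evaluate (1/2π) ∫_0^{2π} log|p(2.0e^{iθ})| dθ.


Zeros: -3, 1, 1; r = 2.0.
Inside |z| < r: 1, 1. Outside (|z| ≥ r): -3.
p(0) = 3, so log|p(0)| = log(3) = 1.0986.
Apply Jensen: I(r) = log|p(0)| + Σ_k log(r/|z_k|), summed over zeros inside |z| < r.
  log(r/|z_k|) for z_k = 1: log(2.0/1) = 0.6931
  log(r/|z_k|) for z_k = 1: log(2.0/1) = 0.6931
  Outside zeros (-3) contribute nothing to the Jensen sum.
Sum over inside zeros: 1.3863.
I(r) = log|p(0)| + (inside sum) = 1.0986 + 1.3863 = 2.4849.
Note: since some zeros are outside |z| ≤ r, the simplified n·log(r) form does NOT apply — only the inside zeros contribute.

I(r) ≈ 2.4849.


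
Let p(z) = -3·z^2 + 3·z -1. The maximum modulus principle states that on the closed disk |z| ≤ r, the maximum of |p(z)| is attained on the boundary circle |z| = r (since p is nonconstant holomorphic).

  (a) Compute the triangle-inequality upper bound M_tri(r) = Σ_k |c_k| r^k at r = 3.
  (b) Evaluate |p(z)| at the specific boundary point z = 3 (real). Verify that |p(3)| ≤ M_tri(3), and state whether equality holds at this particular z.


Coefficients: c_0 = -1, c_1 = 3, c_2 = -3. Radius r = 3.
Part (a). Triangle bound: M_tri(r) = Σ_k |c_k| r^k
  = |-1|·3^0 + |3|·3^1 + |-3|·3^2
  = 1 + 9 + 27 = 37.
This bounds M(r) := max_{|z|=r} |p(z)| from above; equality holds iff all terms c_k z^k can be made to align in phase at a single z on |z|=r.
Part (b). At z = 3 (real, on the circle |z| = r):
  p(3) = (-1)·3^0 + (3)·3^1 + (-3)·3^2 = -19.
  |p(3)| = 19.
Check: |p(3)| = 19 ≤ 37 = M_tri(3). ✓ Equality does not hold at z = 3 (the coefficients have mixed signs, so the terms do not all align in phase there).

M_tri(3) = 37; |p(3)| = 19; equality at z=3: no.


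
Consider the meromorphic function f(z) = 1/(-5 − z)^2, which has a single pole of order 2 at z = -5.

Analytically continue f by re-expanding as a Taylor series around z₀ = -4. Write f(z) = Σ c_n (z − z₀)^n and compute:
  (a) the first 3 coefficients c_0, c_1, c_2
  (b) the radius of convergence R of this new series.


Let w = z − z₀, so z = z₀ + w.
Then -5 − z = -5 − (z₀ + w) = (-5 − z₀) − w = -1 − w.
f(z) = 1/(-1 − w)^2 = (1/(-1)^2) · (1 − w/(-1))^{−2}.
By the binomial series (1−u)^{−2} = Σ_{n≥0} C(n+1, 1) u^n for |u|<1, with u = w/(-1):
  c_n = C(n+1, 1) / (-1)^(n+2).
  c_0 = 1/(-1)^2 = 1.
  c_1 = 2/(-1)^3 = -2.
  c_2 = 3/(-1)^4 = 3.
The series is valid for |w/d| < 1, i.e. |z − z₀| < |d|.
Radius of convergence: R = |-5 − z₀| = |-1| = 1 (distance from z₀ to the singularity z = -5).

c_0 = 1, c_1 = -2, c_2 = 3; R = 1.


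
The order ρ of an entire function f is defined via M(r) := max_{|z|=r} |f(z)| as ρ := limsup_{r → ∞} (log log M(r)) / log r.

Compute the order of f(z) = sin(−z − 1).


sin(w) is a linear combination of e^{iw} and e^{−iw} (or e^w, e^{−w} in the hyperbolic case), so |sin(w)| ≤ e^{|w|}. With w = −z − 1, |w| ≤ 1|z| + 1 = 1r + 1 on |z| = r, giving M(r) ≤ e^{1r + 1}, so ρ ≤ 1. On a suitable ray (z = it for sin/cos; z = t for sinh/cosh, t real → ∞), |sin(−z − 1)| grows like e^{1|t|}/2, so ρ ≥ 1. Hence ρ = 1.
Therefore ρ = 1.

Order ρ = 1.


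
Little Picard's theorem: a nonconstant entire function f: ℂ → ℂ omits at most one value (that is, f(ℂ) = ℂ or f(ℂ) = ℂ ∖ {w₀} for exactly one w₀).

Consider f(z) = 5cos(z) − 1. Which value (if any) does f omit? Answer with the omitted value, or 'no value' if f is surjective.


Little Picard bounds the complement of f(ℂ) to at most one point.
cos is entire and surjective onto ℂ: for every w ∈ ℂ, cos(ζ) = w has a solution ζ ∈ ℂ (e.g., via the complex inverse arccos). With ζ = z this gives z = ζ/(1). Then 5·cos(z) takes every value in 5·ℂ = ℂ, and adding -1 is a bijection of ℂ. So f is surjective and omits no value. (Note: only on the real line is cos bounded by [−1, 1].)

Omitted value: no value.


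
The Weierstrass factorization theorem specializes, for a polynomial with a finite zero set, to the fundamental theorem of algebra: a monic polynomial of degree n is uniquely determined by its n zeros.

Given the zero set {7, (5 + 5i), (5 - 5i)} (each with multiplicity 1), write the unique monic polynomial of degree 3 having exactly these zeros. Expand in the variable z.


The polynomial is p(z) = ∏_{α ∈ S} (z − α), where S = {7, (5 + 5i), (5 - 5i)}.
Expanding the product yields: p(z) = z^3 -17·z^2 + 120·z -350.
Note conjugate pairs combine to real quadratics: (z − (5+5i))(z − (5−5i)) = z² − 10z + 50.
The resulting polynomial has degree 3 and real coefficients as required.

p(z) = z^3 -17·z^2 + 120·z -350.


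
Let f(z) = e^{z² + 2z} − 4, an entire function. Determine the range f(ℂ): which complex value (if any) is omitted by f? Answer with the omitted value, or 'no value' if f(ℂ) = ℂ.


Little Picard bounds the complement of f(ℂ) to at most one point.
The exponent g(z) = z² + 2z is a nonconstant polynomial, hence surjective onto ℂ. So e^{g(z)} takes every value in {e^w : w ∈ ℂ} = ℂ ∖ {0}. Adding -4 shifts the range to ℂ ∖ {-4}. f omits exactly -4.

Omitted value: -4.


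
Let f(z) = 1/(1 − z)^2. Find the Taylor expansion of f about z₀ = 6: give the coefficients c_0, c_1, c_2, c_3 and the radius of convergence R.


Let w = z − z₀, so z = z₀ + w.
Then 1 − z = 1 − (z₀ + w) = (1 − z₀) − w = -5 − w.
f(z) = 1/(-5 − w)^2 = (1/(-5)^2) · (1 − w/(-5))^{−2}.
By the binomial series (1−u)^{−2} = Σ_{n≥0} C(n+1, 1) u^n for |u|<1, with u = w/(-5):
  c_n = C(n+1, 1) / (-5)^(n+2).
  c_0 = 1/(-5)^2 = 1/25.
  c_1 = 2/(-5)^3 = -2/125.
  c_2 = 3/(-5)^4 = 3/625.
  c_3 = 4/(-5)^5 = -4/3125.
The series is valid for |w/d| < 1, i.e. |z − z₀| < |d|.
Radius of convergence: R = |1 − z₀| = |-5| = 5 (distance from z₀ to the singularity z = 1).

c_0 = 1/25, c_1 = -2/125, c_2 = 3/625, c_3 = -4/3125; R = 5.


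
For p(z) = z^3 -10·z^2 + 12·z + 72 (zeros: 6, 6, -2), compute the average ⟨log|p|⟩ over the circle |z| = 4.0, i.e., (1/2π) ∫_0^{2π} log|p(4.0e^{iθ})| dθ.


Zeros: -2, 6, 6; r = 4.0.
Inside |z| < r: -2. Outside (|z| ≥ r): 6, 6.
p(0) = 72, so log|p(0)| = log(72) = 4.2767.
Apply Jensen: I(r) = log|p(0)| + Σ_k log(r/|z_k|), summed over zeros inside |z| < r.
  log(r/|z_k|) for z_k = -2: log(4.0/2) = 0.6931
  Outside zeros (6, 6) contribute nothing to the Jensen sum.
Sum over inside zeros: 0.6931.
I(r) = log|p(0)| + (inside sum) = 4.2767 + 0.6931 = 4.9698.
Note: since some zeros are outside |z| ≤ r, the simplified n·log(r) form does NOT apply — only the inside zeros contribute.

I(r) ≈ 4.9698.


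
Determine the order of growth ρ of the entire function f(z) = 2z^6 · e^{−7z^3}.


M(r) = max_{|z|=r} |2|·|z|^6·|e^{−7z^3}| = 2·r^6 · e^{7r^3} (the factors attain their maxima compatibly on |z|=r). Then log M(r) = log 2 + 6·log r + 7r^3, dominated by the last term, so log log M(r) ~ 3·log r. The polynomial factor 2z^6 contributes only a log r term and does not affect the order. ρ = 3.
Therefore ρ = 3.

Order ρ = 3.


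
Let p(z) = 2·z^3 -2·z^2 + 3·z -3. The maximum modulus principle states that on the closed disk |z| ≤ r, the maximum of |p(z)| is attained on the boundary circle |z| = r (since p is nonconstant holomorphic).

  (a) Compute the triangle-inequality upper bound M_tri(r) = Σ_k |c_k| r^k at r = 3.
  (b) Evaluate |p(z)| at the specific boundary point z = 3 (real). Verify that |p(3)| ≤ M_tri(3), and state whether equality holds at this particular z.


Coefficients: c_0 = -3, c_1 = 3, c_2 = -2, c_3 = 2. Radius r = 3.
Part (a). Triangle bound: M_tri(r) = Σ_k |c_k| r^k
  = |-3|·3^0 + |3|·3^1 + |-2|·3^2 + |2|·3^3
  = 3 + 9 + 18 + 54 = 84.
This bounds M(r) := max_{|z|=r} |p(z)| from above; equality holds iff all terms c_k z^k can be made to align in phase at a single z on |z|=r.
Part (b). At z = 3 (real, on the circle |z| = r):
  p(3) = (-3)·3^0 + (3)·3^1 + (-2)·3^2 + (2)·3^3 = 42.
  |p(3)| = 42.
Check: |p(3)| = 42 ≤ 84 = M_tri(3). ✓ Equality does not hold at z = 3 (the coefficients have mixed signs, so the terms do not all align in phase there).

M_tri(3) = 84; |p(3)| = 42; equality at z=3: no.


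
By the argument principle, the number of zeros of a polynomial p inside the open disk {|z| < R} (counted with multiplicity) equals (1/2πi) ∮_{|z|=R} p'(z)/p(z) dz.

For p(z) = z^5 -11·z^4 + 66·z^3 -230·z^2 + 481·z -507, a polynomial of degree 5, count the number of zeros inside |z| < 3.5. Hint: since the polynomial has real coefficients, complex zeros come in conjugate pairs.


The zeros of p are: 3, (2 + 3i), (2 - 3i), (2 + 3i), (2 - 3i).
Their magnitudes are: 3, 3.606, 3.606, 3.606, 3.606.
Zeros with |z| < R = 3.5: 3.
Count = 1.
By the argument principle, (1/2πi) ∮_{|z|=R} p'(z)/p(z) dz equals exactly this count.

Number of zeros inside |z| < 3.5: 1.


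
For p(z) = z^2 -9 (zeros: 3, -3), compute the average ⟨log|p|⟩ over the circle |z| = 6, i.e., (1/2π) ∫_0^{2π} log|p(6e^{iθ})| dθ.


Zeros: -3, 3; r = 6.
Inside |z| < r: -3, 3. Outside (|z| ≥ r): ∅.
p(0) = -9, so log|p(0)| = log(9) = 2.1972.
Apply Jensen: I(r) = log|p(0)| + Σ_k log(r/|z_k|), summed over zeros inside |z| < r.
  log(r/|z_k|) for z_k = 3: log(6/3) = 0.6931
  log(r/|z_k|) for z_k = -3: log(6/3) = 0.6931
Sum over inside zeros: 1.3863.
I(r) = log|p(0)| + (inside sum) = 2.1972 + 1.3863 = 3.5835.
Closed form (all zeros inside, monic): I(r) = n·log(r) = 2·log(6) = 3.5835. ✓

I(r) ≈ 3.5835.


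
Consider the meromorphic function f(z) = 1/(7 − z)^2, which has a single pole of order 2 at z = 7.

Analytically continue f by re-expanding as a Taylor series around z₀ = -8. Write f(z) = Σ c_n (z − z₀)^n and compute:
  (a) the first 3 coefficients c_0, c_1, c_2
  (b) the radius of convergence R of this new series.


Let w = z − z₀, so z = z₀ + w.
Then 7 − z = 7 − (z₀ + w) = (7 − z₀) − w = 15 − w.
f(z) = 1/(15 − w)^2 = (1/(15)^2) · (1 − w/(15))^{−2}.
By the binomial series (1−u)^{−2} = Σ_{n≥0} C(n+1, 1) u^n for |u|<1, with u = w/(15):
  c_n = C(n+1, 1) / (15)^(n+2).
  c_0 = 1/(15)^2 = 1/225.
  c_1 = 2/(15)^3 = 2/3375.
  c_2 = 3/(15)^4 = 1/16875.
The series is valid for |w/d| < 1, i.e. |z − z₀| < |d|.
Radius of convergence: R = |7 − z₀| = |15| = 15 (distance from z₀ to the singularity z = 7).

c_0 = 1/225, c_1 = 2/3375, c_2 = 1/16875; R = 15.


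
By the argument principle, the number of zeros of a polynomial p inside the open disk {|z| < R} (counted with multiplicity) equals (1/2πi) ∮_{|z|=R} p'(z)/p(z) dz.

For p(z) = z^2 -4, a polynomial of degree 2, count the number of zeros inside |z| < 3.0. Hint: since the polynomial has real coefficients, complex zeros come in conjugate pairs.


The zeros of p are: 2, -2.
Their magnitudes are: 2, 2.
Zeros with |z| < R = 3.0: 2, -2.
Count = 2.
By the argument principle, (1/2πi) ∮_{|z|=R} p'(z)/p(z) dz equals exactly this count.

Number of zeros inside |z| < 3.0: 2.


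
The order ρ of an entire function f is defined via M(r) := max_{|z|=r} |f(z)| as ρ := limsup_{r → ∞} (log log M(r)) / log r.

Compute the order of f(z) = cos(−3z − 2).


cos(w) is a linear combination of e^{iw} and e^{−iw} (or e^w, e^{−w} in the hyperbolic case), so |cos(w)| ≤ e^{|w|}. With w = −3z − 2, |w| ≤ 3|z| + 2 = 3r + 2 on |z| = r, giving M(r) ≤ e^{3r + 2}, so ρ ≤ 1. On a suitable ray (z = it for sin/cos; z = t for sinh/cosh, t real → ∞), |cos(−3z − 2)| grows like e^{3|t|}/2, so ρ ≥ 1. Hence ρ = 1.
Therefore ρ = 1.

Order ρ = 1.


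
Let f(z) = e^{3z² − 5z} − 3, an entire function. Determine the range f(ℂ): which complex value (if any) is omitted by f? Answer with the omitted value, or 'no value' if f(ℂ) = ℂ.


Little Picard bounds the complement of f(ℂ) to at most one point.
The exponent g(z) = 3z² − 5z is a nonconstant polynomial, hence surjective onto ℂ. So e^{g(z)} takes every value in {e^w : w ∈ ℂ} = ℂ ∖ {0}. Adding -3 shifts the range to ℂ ∖ {-3}. f omits exactly -3.

Omitted value: -3.


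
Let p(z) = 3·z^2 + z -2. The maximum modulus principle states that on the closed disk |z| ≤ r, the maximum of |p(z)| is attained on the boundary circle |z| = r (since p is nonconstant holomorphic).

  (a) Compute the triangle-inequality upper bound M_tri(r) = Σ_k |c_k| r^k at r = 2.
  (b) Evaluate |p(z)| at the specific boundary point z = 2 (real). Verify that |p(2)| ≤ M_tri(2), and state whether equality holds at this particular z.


Coefficients: c_0 = -2, c_1 = 1, c_2 = 3. Radius r = 2.
Part (a). Triangle bound: M_tri(r) = Σ_k |c_k| r^k
  = |-2|·2^0 + |1|·2^1 + |3|·2^2
  = 2 + 2 + 12 = 16.
This bounds M(r) := max_{|z|=r} |p(z)| from above; equality holds iff all terms c_k z^k can be made to align in phase at a single z on |z|=r.
Part (b). At z = 2 (real, on the circle |z| = r):
  p(2) = (-2)·2^0 + (1)·2^1 + (3)·2^2 = 12.
  |p(2)| = 12.
Check: |p(2)| = 12 ≤ 16 = M_tri(2). ✓ Equality does not hold at z = 2 (the coefficients have mixed signs, so the terms do not all align in phase there).

M_tri(2) = 16; |p(2)| = 12; equality at z=2: no.


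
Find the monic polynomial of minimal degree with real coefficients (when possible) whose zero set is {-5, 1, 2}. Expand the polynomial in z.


The polynomial is p(z) = ∏_{α ∈ S} (z − α), where S = {-5, 1, 2}.
Expanding the product yields: p(z) = z^3 + 2·z^2 -13·z + 10.
The resulting polynomial has degree 3 and real coefficients as required.

p(z) = z^3 + 2·z^2 -13·z + 10.


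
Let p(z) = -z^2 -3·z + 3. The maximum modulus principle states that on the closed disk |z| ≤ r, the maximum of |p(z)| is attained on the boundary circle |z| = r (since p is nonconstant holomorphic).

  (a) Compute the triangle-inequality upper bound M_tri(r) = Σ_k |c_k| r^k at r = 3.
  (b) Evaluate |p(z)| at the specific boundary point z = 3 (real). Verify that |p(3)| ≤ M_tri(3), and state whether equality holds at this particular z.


Coefficients: c_0 = 3, c_1 = -3, c_2 = -1. Radius r = 3.
Part (a). Triangle bound: M_tri(r) = Σ_k |c_k| r^k
  = |3|·3^0 + |-3|·3^1 + |-1|·3^2
  = 3 + 9 + 9 = 21.
This bounds M(r) := max_{|z|=r} |p(z)| from above; equality holds iff all terms c_k z^k can be made to align in phase at a single z on |z|=r.
Part (b). At z = 3 (real, on the circle |z| = r):
  p(3) = (3)·3^0 + (-3)·3^1 + (-1)·3^2 = -15.
  |p(3)| = 15.
Check: |p(3)| = 15 ≤ 21 = M_tri(3). ✓ Equality does not hold at z = 3 (the coefficients have mixed signs, so the terms do not all align in phase there).

M_tri(3) = 21; |p(3)| = 15; equality at z=3: no.


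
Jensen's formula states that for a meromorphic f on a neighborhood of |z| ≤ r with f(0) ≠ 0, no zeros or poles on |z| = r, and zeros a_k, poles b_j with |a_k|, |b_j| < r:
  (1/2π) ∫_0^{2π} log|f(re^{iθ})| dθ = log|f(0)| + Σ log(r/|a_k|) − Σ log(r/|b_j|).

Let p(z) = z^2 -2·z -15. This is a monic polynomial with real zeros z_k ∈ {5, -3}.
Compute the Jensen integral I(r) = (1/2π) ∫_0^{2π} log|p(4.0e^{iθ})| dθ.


Zeros: -3, 5; r = 4.0.
Inside |z| < r: -3. Outside (|z| ≥ r): 5.
p(0) = -15, so log|p(0)| = log(15) = 2.7081.
Apply Jensen: I(r) = log|p(0)| + Σ_k log(r/|z_k|), summed over zeros inside |z| < r.
  log(r/|z_k|) for z_k = -3: log(4.0/3) = 0.2877
  Outside zeros (5) contribute nothing to the Jensen sum.
Sum over inside zeros: 0.2877.
I(r) = log|p(0)| + (inside sum) = 2.7081 + 0.2877 = 2.9957.
Note: since some zeros are outside |z| ≤ r, the simplified n·log(r) form does NOT apply — only the inside zeros contribute.

I(r) ≈ 2.9957.


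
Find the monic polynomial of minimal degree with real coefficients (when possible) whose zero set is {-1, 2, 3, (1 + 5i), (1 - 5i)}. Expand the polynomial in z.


The polynomial is p(z) = ∏_{α ∈ S} (z − α), where S = {-1, 2, 3, (1 + 5i), (1 - 5i)}.
Expanding the product yields: p(z) = z^5 -6·z^4 + 35·z^3 -100·z^2 + 14·z + 156.
Note conjugate pairs combine to real quadratics: (z − (1+5i))(z − (1−5i)) = z² − 2z + 26.
The resulting polynomial has degree 5 and real coefficients as required.

p(z) = z^5 -6·z^4 + 35·z^3 -100·z^2 + 14·z + 156.


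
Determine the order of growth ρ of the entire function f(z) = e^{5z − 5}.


|e^{5z − 5}| = e^{Re(5·z) + -5} ≤ e^{5|z|^1 + -5} = e^{5r^1 + -5} on |z| = r, so ρ ≤ 1. Choosing z on |z|=r so that 5·z is real positive (always possible by picking arg z appropriately) gives |f(z)| = e^{5r^1 + -5}, matching the bound. The additive constant -5 does not affect log log M(r) ~ 1·log r. Hence ρ = 1.
Therefore ρ = 1.

Order ρ = 1.


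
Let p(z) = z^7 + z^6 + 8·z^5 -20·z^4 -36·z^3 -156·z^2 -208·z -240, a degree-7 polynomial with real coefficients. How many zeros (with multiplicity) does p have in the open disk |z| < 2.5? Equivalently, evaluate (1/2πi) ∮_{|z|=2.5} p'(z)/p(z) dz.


The zeros of p are: (-1 + 1i), (-1 - 1i), 3, (0 + 2i), (0 - 2i), (-1 + 3i), (-1 - 3i).
Their magnitudes are: 1.414, 1.414, 3, 2, 2, 3.162, 3.162.
Zeros with |z| < R = 2.5: (-1 + 1i), (-1 - 1i), (0 + 2i), (0 - 2i).
Count = 4.
By the argument principle, (1/2πi) ∮_{|z|=R} p'(z)/p(z) dz equals exactly this count.

Number of zeros inside |z| < 2.5: 4.


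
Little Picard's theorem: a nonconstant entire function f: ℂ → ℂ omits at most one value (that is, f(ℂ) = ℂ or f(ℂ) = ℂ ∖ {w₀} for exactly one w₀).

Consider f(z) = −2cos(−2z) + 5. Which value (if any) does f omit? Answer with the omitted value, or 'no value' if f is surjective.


Little Picard bounds the complement of f(ℂ) to at most one point.
cos is entire and surjective onto ℂ: for every w ∈ ℂ, cos(ζ) = w has a solution ζ ∈ ℂ (e.g., via the complex inverse arccos). With ζ = −2z this gives z = ζ/(-2). Then -2·cos(−2z) takes every value in -2·ℂ = ℂ, and adding 5 is a bijection of ℂ. So f is surjective and omits no value. (Note: only on the real line is cos bounded by [−1, 1].)

Omitted value: no value.


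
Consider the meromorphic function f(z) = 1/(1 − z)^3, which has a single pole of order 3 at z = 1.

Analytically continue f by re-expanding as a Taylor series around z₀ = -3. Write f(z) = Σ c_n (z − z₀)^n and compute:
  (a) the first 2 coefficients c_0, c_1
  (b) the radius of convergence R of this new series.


Let w = z − z₀, so z = z₀ + w.
Then 1 − z = 1 − (z₀ + w) = (1 − z₀) − w = 4 − w.
f(z) = 1/(4 − w)^3 = (1/(4)^3) · (1 − w/(4))^{−3}.
By the binomial series (1−u)^{−3} = Σ_{n≥0} C(n+2, 2) u^n for |u|<1, with u = w/(4):
  c_n = C(n+2, 2) / (4)^(n+3).
  c_0 = 1/(4)^3 = 1/64.
  c_1 = 3/(4)^4 = 3/256.
The series is valid for |w/d| < 1, i.e. |z − z₀| < |d|.
Radius of convergence: R = |1 − z₀| = |4| = 4 (distance from z₀ to the singularity z = 1).

c_0 = 1/64, c_1 = 3/256; R = 4.


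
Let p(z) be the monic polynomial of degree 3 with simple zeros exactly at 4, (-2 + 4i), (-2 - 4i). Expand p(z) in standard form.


The polynomial is p(z) = ∏_{α ∈ S} (z − α), where S = {4, (-2 + 4i), (-2 - 4i)}.
Expanding the product yields: p(z) = z^3 + 4·z -80.
Note conjugate pairs combine to real quadratics: (z − (-2+4i))(z − (-2−4i)) = z² + 4z + 20.
The resulting polynomial has degree 3 and real coefficients as required.

p(z) = z^3 + 4·z -80.


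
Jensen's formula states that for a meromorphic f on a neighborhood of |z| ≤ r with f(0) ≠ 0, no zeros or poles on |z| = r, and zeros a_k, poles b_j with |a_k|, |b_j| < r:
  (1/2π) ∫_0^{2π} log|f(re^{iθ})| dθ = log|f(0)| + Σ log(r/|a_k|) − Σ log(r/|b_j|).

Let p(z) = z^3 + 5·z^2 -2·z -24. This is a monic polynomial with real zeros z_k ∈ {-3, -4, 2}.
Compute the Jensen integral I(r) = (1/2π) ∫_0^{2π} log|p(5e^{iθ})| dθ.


Zeros: -4, -3, 2; r = 5.
Inside |z| < r: -4, -3, 2. Outside (|z| ≥ r): ∅.
p(0) = -24, so log|p(0)| = log(24) = 3.1781.
Apply Jensen: I(r) = log|p(0)| + Σ_k log(r/|z_k|), summed over zeros inside |z| < r.
  log(r/|z_k|) for z_k = -3: log(5/3) = 0.5108
  log(r/|z_k|) for z_k = -4: log(5/4) = 0.2231
  log(r/|z_k|) for z_k = 2: log(5/2) = 0.9163
Sum over inside zeros: 1.6503.
I(r) = log|p(0)| + (inside sum) = 3.1781 + 1.6503 = 4.8283.
Closed form (all zeros inside, monic): I(r) = n·log(r) = 3·log(5) = 4.8283. ✓

I(r) ≈ 4.8283.


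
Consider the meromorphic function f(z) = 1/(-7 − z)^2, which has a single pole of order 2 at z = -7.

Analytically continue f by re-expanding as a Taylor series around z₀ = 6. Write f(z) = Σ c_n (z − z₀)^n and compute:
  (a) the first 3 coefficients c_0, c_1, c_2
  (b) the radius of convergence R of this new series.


Let w = z − z₀, so z = z₀ + w.
Then -7 − z = -7 − (z₀ + w) = (-7 − z₀) − w = -13 − w.
f(z) = 1/(-13 − w)^2 = (1/(-13)^2) · (1 − w/(-13))^{−2}.
By the binomial series (1−u)^{−2} = Σ_{n≥0} C(n+1, 1) u^n for |u|<1, with u = w/(-13):
  c_n = C(n+1, 1) / (-13)^(n+2).
  c_0 = 1/(-13)^2 = 1/169.
  c_1 = 2/(-13)^3 = -2/2197.
  c_2 = 3/(-13)^4 = 3/28561.
The series is valid for |w/d| < 1, i.e. |z − z₀| < |d|.
Radius of convergence: R = |-7 − z₀| = |-13| = 13 (distance from z₀ to the singularity z = -7).

c_0 = 1/169, c_1 = -2/2197, c_2 = 3/28561; R = 13.


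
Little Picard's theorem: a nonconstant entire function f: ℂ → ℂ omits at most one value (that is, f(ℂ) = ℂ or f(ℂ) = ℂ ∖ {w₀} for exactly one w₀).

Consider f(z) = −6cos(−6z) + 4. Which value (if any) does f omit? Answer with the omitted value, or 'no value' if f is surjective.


Little Picard bounds the complement of f(ℂ) to at most one point.
cos is entire and surjective onto ℂ: for every w ∈ ℂ, cos(ζ) = w has a solution ζ ∈ ℂ (e.g., via the complex inverse arccos). With ζ = −6z this gives z = ζ/(-6). Then -6·cos(−6z) takes every value in -6·ℂ = ℂ, and adding 4 is a bijection of ℂ. So f is surjective and omits no value. (Note: only on the real line is cos bounded by [−1, 1].)

Omitted value: no value.


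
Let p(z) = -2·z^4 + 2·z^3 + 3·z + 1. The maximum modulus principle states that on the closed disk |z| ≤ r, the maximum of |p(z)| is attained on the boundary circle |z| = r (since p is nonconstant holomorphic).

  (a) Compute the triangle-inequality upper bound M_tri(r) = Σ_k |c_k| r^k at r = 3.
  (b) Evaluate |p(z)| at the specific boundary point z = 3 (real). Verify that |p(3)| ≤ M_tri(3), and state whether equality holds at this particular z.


Coefficients: c_0 = 1, c_1 = 3, c_2 = 0, c_3 = 2, c_4 = -2. Radius r = 3.
Part (a). Triangle bound: M_tri(r) = Σ_k |c_k| r^k
  = |1|·3^0 + |3|·3^1 + |0|·3^2 + |2|·3^3 + |-2|·3^4
  = 1 + 9 + 0 + 54 + 162 = 226.
This bounds M(r) := max_{|z|=r} |p(z)| from above; equality holds iff all terms c_k z^k can be made to align in phase at a single z on |z|=r.
Part (b). At z = 3 (real, on the circle |z| = r):
  p(3) = (1)·3^0 + (3)·3^1 + (0)·3^2 + (2)·3^3 + (-2)·3^4 = -98.
  |p(3)| = 98.
Check: |p(3)| = 98 ≤ 226 = M_tri(3). ✓ Equality does not hold at z = 3 (the coefficients have mixed signs, so the terms do not all align in phase there).

M_tri(3) = 226; |p(3)| = 98; equality at z=3: no.


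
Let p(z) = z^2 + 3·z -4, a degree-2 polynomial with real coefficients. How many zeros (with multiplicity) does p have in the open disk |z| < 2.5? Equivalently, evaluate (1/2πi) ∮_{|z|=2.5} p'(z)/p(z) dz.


The zeros of p are: 1, -4.
Their magnitudes are: 1, 4.
Zeros with |z| < R = 2.5: 1.
Count = 1.
By the argument principle, (1/2πi) ∮_{|z|=R} p'(z)/p(z) dz equals exactly this count.

Number of zeros inside |z| < 2.5: 1.


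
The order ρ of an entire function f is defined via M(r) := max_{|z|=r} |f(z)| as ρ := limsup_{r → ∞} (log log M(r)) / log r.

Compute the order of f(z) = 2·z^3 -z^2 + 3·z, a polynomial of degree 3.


|f(z)| ≤ Σ|c_k|·r^k = O(r^3) as r → ∞. Polynomial growth is O(e^{r^ε}) for every ε > 0 (since r^3/e^{r^ε} → 0), so ρ ≤ ε for all ε > 0, i.e. ρ = 0. Every nonconstant polynomial has order 0.
Therefore ρ = 0.

Order ρ = 0.


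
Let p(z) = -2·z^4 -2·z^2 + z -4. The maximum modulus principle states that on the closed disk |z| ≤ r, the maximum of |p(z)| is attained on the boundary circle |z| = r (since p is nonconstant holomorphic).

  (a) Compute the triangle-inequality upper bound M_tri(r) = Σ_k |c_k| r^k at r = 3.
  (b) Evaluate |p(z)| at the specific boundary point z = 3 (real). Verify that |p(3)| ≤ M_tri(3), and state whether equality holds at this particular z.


Coefficients: c_0 = -4, c_1 = 1, c_2 = -2, c_3 = 0, c_4 = -2. Radius r = 3.
Part (a). Triangle bound: M_tri(r) = Σ_k |c_k| r^k
  = |-4|·3^0 + |1|·3^1 + |-2|·3^2 + |0|·3^3 + |-2|·3^4
  = 4 + 3 + 18 + 0 + 162 = 187.
This bounds M(r) := max_{|z|=r} |p(z)| from above; equality holds iff all terms c_k z^k can be made to align in phase at a single z on |z|=r.
Part (b). At z = 3 (real, on the circle |z| = r):
  p(3) = (-4)·3^0 + (1)·3^1 + (-2)·3^2 + (0)·3^3 + (-2)·3^4 = -181.
  |p(3)| = 181.
Check: |p(3)| = 181 ≤ 187 = M_tri(3). ✓ Equality does not hold at z = 3 (the coefficients have mixed signs, so the terms do not all align in phase there).

M_tri(3) = 187; |p(3)| = 181; equality at z=3: no.


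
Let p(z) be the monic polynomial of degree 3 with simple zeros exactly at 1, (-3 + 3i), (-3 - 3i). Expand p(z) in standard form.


The polynomial is p(z) = ∏_{α ∈ S} (z − α), where S = {1, (-3 + 3i), (-3 - 3i)}.
Expanding the product yields: p(z) = z^3 + 5·z^2 + 12·z -18.
Note conjugate pairs combine to real quadratics: (z − (-3+3i))(z − (-3−3i)) = z² + 6z + 18.
The resulting polynomial has degree 3 and real coefficients as required.

p(z) = z^3 + 5·z^2 + 12·z -18.
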